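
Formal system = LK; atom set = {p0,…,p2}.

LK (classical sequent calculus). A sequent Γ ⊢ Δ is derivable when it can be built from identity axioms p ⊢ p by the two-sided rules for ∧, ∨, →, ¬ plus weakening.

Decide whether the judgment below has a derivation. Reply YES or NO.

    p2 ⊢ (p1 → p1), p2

Proof tree:
[WR] p2 ⊢ (p1 → p1), p2
  [WL] p2 ⊢ (p1 → p1)
    [→R]  ⊢ (p1 → p1)
      [Ax] p1 ⊢ p1

Result: YES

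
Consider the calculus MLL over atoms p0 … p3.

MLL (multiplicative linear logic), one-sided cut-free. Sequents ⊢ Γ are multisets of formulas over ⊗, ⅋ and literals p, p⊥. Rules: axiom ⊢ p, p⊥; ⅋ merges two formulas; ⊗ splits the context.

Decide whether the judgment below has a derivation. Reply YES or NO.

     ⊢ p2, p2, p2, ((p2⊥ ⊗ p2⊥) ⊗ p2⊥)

Proof tree:
[⊗]  ⊢ p2, p2, p2, ((p2⊥ ⊗ p2⊥) ⊗ p2⊥)
  [⊗]  ⊢ p2, p2, (p2⊥ ⊗ p2⊥)
    [Ax]  ⊢ p2, p2⊥
    [Ax]  ⊢ p2, p2⊥
  [Ax]  ⊢ p2, p2⊥

Result: YES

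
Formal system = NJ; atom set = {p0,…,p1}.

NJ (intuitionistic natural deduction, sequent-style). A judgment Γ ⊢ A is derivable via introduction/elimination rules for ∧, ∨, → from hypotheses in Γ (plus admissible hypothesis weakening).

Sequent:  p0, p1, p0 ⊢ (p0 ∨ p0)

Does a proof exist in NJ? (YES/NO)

Proof tree:
[Wk] p0, p1, p0 ⊢ (p0 ∨ p0)
  [∨I₂] p0, p1 ⊢ (p0 ∨ p0)
    [Wk] p0, p1 ⊢ p0
      [Ax] p0 ⊢ p0

Result: YES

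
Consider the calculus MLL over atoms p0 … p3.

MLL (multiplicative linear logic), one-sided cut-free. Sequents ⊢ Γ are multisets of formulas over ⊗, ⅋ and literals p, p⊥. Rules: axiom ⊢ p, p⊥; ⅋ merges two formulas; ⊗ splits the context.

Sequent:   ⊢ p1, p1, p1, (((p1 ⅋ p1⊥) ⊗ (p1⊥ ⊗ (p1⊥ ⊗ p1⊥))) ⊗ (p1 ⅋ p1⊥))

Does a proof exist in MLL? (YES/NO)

Proof tree:
[⊗]  ⊢ p1, p1, p1, (((p1 ⅋ p1⊥) ⊗ (p1⊥ ⊗ (p1⊥ ⊗ p1⊥))) ⊗ (p1 ⅋ p1⊥))
  [⊗]  ⊢ p1, p1, p1, ((p1 ⅋ p1⊥) ⊗ (p1⊥ ⊗ (p1⊥ ⊗ p1⊥)))
    [⅋]  ⊢ (p1 ⅋ p1⊥)
      [Ax]  ⊢ p1, p1⊥
    [⊗]  ⊢ p1, p1, p1, (p1⊥ ⊗ (p1⊥ ⊗ p1⊥))
      [Ax]  ⊢ p1, p1⊥
      [⊗]  ⊢ p1, p1, (p1⊥ ⊗ p1⊥)
        [Ax]  ⊢ p1, p1⊥
        [Ax]  ⊢ p1, p1⊥
  [⅋]  ⊢ (p1 ⅋ p1⊥)
    [Ax]  ⊢ p1, p1⊥

Result: YES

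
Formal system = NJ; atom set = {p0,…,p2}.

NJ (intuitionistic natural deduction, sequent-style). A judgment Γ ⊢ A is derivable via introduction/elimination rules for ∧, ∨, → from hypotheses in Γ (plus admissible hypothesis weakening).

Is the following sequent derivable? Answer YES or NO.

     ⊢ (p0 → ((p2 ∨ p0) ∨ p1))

Derivation trace:
[→I]  ⊢ (p0 → ((p2 ∨ p0) ∨ p1))
  [∨I₁] p0 ⊢ ((p2 ∨ p0) ∨ p1)
    [∨I₂] p0 ⊢ (p2 ∨ p0)
      [Ax] p0 ⊢ p0

Result: YES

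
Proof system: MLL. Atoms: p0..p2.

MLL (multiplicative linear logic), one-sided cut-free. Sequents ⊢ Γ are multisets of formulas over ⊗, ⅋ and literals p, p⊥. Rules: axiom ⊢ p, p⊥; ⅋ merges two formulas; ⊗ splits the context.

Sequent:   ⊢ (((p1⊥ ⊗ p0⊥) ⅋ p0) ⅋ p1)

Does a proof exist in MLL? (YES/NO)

Derivation (root first):
[⅋]  ⊢ (((p1⊥ ⊗ p0⊥) ⅋ p0) ⅋ p1)
  [⅋]  ⊢ p1, ((p1⊥ ⊗ p0⊥) ⅋ p0)
    [⊗]  ⊢ p1, p0, (p1⊥ ⊗ p0⊥)
      [Ax]  ⊢ p1, p1⊥
      [Ax]  ⊢ p0, p0⊥

Result: YES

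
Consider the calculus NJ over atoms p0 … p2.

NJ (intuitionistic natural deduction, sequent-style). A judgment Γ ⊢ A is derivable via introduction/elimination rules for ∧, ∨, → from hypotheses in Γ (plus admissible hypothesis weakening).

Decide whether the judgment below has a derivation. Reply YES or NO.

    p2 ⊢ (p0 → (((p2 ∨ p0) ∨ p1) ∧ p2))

Proof tree:
[→I] p2 ⊢ (p0 → (((p2 ∨ p0) ∨ p1) ∧ p2))
  [∧I] p2, p0 ⊢ (((p2 ∨ p0) ∨ p1) ∧ p2)
    [∨I₁] p0 ⊢ ((p2 ∨ p0) ∨ p1)
      [∨I₂] p0 ⊢ (p2 ∨ p0)
        [Ax] p0 ⊢ p0
    [Ax] p2 ⊢ p2

Result: YES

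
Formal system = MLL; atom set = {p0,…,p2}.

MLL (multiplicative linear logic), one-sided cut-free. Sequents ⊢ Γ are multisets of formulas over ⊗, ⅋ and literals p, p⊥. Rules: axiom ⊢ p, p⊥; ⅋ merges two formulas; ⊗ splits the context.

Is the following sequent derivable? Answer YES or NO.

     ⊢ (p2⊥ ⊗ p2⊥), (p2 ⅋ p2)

Proof tree:
[⅋]  ⊢ (p2⊥ ⊗ p2⊥), (p2 ⅋ p2)
  [⊗]  ⊢ p2, p2, (p2⊥ ⊗ p2⊥)
    [Ax]  ⊢ p2, p2⊥
    [Ax]  ⊢ p2, p2⊥

Result: YES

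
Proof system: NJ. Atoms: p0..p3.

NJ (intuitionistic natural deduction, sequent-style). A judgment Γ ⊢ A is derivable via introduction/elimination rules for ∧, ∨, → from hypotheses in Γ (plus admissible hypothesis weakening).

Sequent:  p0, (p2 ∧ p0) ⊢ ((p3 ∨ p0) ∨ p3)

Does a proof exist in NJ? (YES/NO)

Derivation trace:
[∨I₁] p0, (p2 ∧ p0) ⊢ ((p3 ∨ p0) ∨ p3)
  [Wk] p0, (p2 ∧ p0) ⊢ (p3 ∨ p0)
    [∨I₂] p0 ⊢ (p3 ∨ p0)
      [Ax] p0 ⊢ p0

Result: YES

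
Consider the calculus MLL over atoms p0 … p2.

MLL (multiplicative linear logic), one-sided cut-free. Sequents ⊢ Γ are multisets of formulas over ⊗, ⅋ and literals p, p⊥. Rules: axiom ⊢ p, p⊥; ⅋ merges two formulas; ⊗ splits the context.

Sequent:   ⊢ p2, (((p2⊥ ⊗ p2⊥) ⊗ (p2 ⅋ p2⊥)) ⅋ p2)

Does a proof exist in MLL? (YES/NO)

Derivation (root first):
[⅋]  ⊢ p2, (((p2⊥ ⊗ p2⊥) ⊗ (p2 ⅋ p2⊥)) ⅋ p2)
  [⊗]  ⊢ p2, p2, ((p2⊥ ⊗ p2⊥) ⊗ (p2 ⅋ p2⊥))
    [⊗]  ⊢ p2, p2, (p2⊥ ⊗ p2⊥)
      [Ax]  ⊢ p2, p2⊥
      [Ax]  ⊢ p2, p2⊥
    [⅋]  ⊢ (p2 ⅋ p2⊥)
      [Ax]  ⊢ p2, p2⊥

Result: YES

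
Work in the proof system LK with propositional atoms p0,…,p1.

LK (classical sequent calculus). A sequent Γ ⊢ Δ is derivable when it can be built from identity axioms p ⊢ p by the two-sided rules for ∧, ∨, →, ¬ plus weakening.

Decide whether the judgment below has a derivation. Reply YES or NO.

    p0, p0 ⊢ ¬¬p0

Derivation (root first):
[¬R] p0, p0 ⊢ ¬¬p0
  [WL] p0, ¬p0, p0 ⊢ 
    [¬L] p0, ¬p0 ⊢ 
      [Ax] p0 ⊢ p0

Result: YES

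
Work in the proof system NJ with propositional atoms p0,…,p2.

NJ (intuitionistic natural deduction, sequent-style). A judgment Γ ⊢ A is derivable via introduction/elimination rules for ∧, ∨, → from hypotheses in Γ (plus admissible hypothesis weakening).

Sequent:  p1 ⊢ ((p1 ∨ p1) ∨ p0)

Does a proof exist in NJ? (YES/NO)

Derivation (root first):
[∨I₁] p1 ⊢ ((p1 ∨ p1) ∨ p0)
  [∨I₁] p1 ⊢ (p1 ∨ p1)
    [Ax] p1 ⊢ p1

Result: YES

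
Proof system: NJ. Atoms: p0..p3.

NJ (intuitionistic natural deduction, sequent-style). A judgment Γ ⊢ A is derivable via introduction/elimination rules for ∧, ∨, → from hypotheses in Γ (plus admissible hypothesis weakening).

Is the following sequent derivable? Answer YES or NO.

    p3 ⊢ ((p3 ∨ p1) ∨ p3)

Derivation trace:
[∨I₁] p3 ⊢ ((p3 ∨ p1) ∨ p3)
  [∨I₁] p3 ⊢ (p3 ∨ p1)
    [Ax] p3 ⊢ p3

Result: YES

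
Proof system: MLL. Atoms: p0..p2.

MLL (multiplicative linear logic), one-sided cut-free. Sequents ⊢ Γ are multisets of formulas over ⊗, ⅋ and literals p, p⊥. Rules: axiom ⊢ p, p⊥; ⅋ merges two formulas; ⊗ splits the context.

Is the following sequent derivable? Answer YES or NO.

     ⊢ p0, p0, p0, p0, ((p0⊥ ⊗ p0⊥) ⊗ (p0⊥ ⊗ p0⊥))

Derivation trace:
[⊗]  ⊢ p0, p0, p0, p0, ((p0⊥ ⊗ p0⊥) ⊗ (p0⊥ ⊗ p0⊥))
  [⊗]  ⊢ p0, p0, (p0⊥ ⊗ p0⊥)
    [Ax]  ⊢ p0, p0⊥
    [Ax]  ⊢ p0, p0⊥
  [⊗]  ⊢ p0, p0, (p0⊥ ⊗ p0⊥)
    [Ax]  ⊢ p0, p0⊥
    [Ax]  ⊢ p0, p0⊥

Result: YES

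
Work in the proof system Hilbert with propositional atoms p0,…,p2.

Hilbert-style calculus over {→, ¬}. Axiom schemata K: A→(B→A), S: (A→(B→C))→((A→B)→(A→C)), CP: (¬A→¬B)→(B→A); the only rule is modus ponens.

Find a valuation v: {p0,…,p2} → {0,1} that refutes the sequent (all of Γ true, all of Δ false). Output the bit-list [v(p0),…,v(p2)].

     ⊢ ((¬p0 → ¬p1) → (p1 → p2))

Enumerate valuations to refute Γ ⊢ Δ:
  v=000: Γ:[] Δ:[((¬p0 → ¬p1) → (p1 → p2))=T] refutes=False
  v=001: Γ:[] Δ:[((¬p0 → ¬p1) → (p1 → p2))=T] refutes=False
  v=010: Γ:[] Δ:[((¬p0 → ¬p1) → (p1 → p2))=T] refutes=False
  v=011: Γ:[] Δ:[((¬p0 → ¬p1) → (p1 → p2))=T] refutes=False
  v=100: Γ:[] Δ:[((¬p0 → ¬p1) → (p1 → p2))=T] refutes=False
  v=101: Γ:[] Δ:[((¬p0 → ¬p1) → (p1 → p2))=T] refutes=False
  v=110: Γ:[] Δ:[((¬p0 → ¬p1) → (p1 → p2))=F] refutes=True  ← countermodel

Result: [1, 1, 0]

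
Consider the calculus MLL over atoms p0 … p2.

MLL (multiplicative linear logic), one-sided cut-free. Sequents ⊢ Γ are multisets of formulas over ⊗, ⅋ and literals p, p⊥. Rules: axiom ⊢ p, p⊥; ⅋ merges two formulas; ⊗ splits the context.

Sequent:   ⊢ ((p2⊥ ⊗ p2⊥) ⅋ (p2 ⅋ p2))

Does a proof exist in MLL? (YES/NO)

Derivation (root first):
[⅋]  ⊢ ((p2⊥ ⊗ p2⊥) ⅋ (p2 ⅋ p2))
  [⅋]  ⊢ (p2⊥ ⊗ p2⊥), (p2 ⅋ p2)
    [⊗]  ⊢ p2, p2, (p2⊥ ⊗ p2⊥)
      [Ax]  ⊢ p2, p2⊥
      [Ax]  ⊢ p2, p2⊥

Result: YES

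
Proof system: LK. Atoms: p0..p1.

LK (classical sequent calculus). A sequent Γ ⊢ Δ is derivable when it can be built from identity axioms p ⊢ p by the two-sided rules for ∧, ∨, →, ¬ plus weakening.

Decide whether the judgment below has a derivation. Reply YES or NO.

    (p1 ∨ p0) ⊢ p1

Enumerate valuations to refute Γ ⊢ Δ:
  v=00: Γ:[(p1 ∨ p0)=F] Δ:[p1=F] refutes=False
  v=01: Γ:[(p1 ∨ p0)=T] Δ:[p1=T] refutes=False
  v=10: Γ:[(p1 ∨ p0)=T] Δ:[p1=F] refutes=True  ← countermodel

Result: NO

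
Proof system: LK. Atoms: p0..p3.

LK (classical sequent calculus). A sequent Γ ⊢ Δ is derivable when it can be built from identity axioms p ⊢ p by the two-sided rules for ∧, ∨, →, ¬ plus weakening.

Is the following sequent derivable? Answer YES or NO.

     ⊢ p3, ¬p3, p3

Proof tree:
[WR]  ⊢ p3, ¬p3, p3
  [¬R]  ⊢ p3, ¬p3
    [Ax] p3 ⊢ p3

Result: YES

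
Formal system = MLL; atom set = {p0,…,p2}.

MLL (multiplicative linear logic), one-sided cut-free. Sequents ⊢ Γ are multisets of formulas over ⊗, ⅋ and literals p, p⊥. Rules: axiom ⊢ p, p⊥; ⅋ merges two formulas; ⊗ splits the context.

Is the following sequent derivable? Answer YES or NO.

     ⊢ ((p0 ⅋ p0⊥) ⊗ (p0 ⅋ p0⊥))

Proof tree:
[⊗]  ⊢ ((p0 ⅋ p0⊥) ⊗ (p0 ⅋ p0⊥))
  [⅋]  ⊢ (p0 ⅋ p0⊥)
    [Ax]  ⊢ p0, p0⊥
  [⅋]  ⊢ (p0 ⅋ p0⊥)
    [Ax]  ⊢ p0, p0⊥

Result: YES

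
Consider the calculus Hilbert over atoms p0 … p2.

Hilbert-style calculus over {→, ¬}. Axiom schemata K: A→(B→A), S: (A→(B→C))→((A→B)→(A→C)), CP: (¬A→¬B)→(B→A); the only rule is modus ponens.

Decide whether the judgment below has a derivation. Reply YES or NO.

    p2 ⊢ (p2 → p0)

Truth-table refutation:
  v=000: Γ:[p2=F] Δ:[(p2 → p0)=T] refutes=False
  v=001: Γ:[p2=T] Δ:[(p2 → p0)=F] refutes=True  ← countermodel

Result: NO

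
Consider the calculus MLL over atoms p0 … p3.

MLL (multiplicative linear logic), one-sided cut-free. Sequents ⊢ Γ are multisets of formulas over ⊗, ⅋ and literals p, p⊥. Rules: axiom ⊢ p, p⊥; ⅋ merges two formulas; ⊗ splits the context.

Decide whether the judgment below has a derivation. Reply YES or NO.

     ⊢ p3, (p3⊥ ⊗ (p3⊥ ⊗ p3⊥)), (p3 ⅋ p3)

Derivation (root first):
[⅋]  ⊢ p3, (p3⊥ ⊗ (p3⊥ ⊗ p3⊥)), (p3 ⅋ p3)
  [⊗]  ⊢ p3, p3, p3, (p3⊥ ⊗ (p3⊥ ⊗ p3⊥))
    [Ax]  ⊢ p3, p3⊥
    [⊗]  ⊢ p3, p3, (p3⊥ ⊗ p3⊥)
      [Ax]  ⊢ p3, p3⊥
      [Ax]  ⊢ p3, p3⊥

Result: YES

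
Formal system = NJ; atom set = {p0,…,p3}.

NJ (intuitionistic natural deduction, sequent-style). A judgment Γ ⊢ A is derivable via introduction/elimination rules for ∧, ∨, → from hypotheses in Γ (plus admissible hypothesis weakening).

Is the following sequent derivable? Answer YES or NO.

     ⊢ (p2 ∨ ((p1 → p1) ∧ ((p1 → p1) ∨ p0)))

Derivation (root first):
[∨I₂]  ⊢ (p2 ∨ ((p1 → p1) ∧ ((p1 → p1) ∨ p0)))
  [∧I]  ⊢ ((p1 → p1) ∧ ((p1 → p1) ∨ p0))
    [→I]  ⊢ (p1 → p1)
      [Ax] p1 ⊢ p1
    [∨I₁]  ⊢ ((p1 → p1) ∨ p0)
      [→I]  ⊢ (p1 → p1)
        [Ax] p1 ⊢ p1

Result: YES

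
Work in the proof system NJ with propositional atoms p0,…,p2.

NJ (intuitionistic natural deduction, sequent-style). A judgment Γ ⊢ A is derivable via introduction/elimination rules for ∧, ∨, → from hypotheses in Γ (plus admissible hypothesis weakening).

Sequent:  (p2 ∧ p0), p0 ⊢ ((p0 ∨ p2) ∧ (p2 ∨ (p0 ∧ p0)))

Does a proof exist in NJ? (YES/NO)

Derivation (root first):
[∧I] (p2 ∧ p0), p0 ⊢ ((p0 ∨ p2) ∧ (p2 ∨ (p0 ∧ p0)))
  [∨I₁] p0 ⊢ (p0 ∨ p2)
    [Ax] p0 ⊢ p0
  [Wk] p0, (p2 ∧ p0) ⊢ (p2 ∨ (p0 ∧ p0))
    [∨I₂] p0 ⊢ (p2 ∨ (p0 ∧ p0))
      [∧I] p0 ⊢ (p0 ∧ p0)
        [Ax] p0 ⊢ p0
        [Ax] p0 ⊢ p0

Result: YES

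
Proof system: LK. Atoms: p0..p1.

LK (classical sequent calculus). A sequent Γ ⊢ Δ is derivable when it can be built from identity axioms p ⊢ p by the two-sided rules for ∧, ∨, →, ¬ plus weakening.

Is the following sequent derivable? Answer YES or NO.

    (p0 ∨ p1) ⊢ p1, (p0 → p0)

Derivation (root first):
[→R] (p0 ∨ p1) ⊢ p1, (p0 → p0)
  [WL] (p0 ∨ p1), p0 ⊢ p1, p0
    [∨L] (p0 ∨ p1) ⊢ p1, p0
      [Ax] p0 ⊢ p0
      [Ax] p1 ⊢ p1

Result: YES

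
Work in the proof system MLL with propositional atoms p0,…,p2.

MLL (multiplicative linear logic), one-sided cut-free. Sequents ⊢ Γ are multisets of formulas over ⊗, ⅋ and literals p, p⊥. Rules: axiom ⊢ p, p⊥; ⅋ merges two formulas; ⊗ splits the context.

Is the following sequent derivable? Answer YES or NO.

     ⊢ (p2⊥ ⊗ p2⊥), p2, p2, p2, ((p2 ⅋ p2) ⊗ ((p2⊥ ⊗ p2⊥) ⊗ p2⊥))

Proof tree:
[⊗]  ⊢ (p2⊥ ⊗ p2⊥), p2, p2, p2, ((p2 ⅋ p2) ⊗ ((p2⊥ ⊗ p2⊥) ⊗ p2⊥))
  [⅋]  ⊢ (p2⊥ ⊗ p2⊥), (p2 ⅋ p2)
    [⊗]  ⊢ p2, p2, (p2⊥ ⊗ p2⊥)
      [Ax]  ⊢ p2, p2⊥
      [Ax]  ⊢ p2, p2⊥
  [⊗]  ⊢ p2, p2, p2, ((p2⊥ ⊗ p2⊥) ⊗ p2⊥)
    [⊗]  ⊢ p2, p2, (p2⊥ ⊗ p2⊥)
      [Ax]  ⊢ p2, p2⊥
      [Ax]  ⊢ p2, p2⊥
    [Ax]  ⊢ p2, p2⊥

Result: YES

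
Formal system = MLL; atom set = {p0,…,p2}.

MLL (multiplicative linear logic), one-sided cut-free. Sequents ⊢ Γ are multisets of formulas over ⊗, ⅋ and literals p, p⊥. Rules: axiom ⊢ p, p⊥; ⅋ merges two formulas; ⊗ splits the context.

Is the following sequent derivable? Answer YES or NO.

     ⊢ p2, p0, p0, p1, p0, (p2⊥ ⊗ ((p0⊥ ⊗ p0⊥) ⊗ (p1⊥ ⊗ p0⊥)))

Proof tree:
[⊗]  ⊢ p2, p0, p0, p1, p0, (p2⊥ ⊗ ((p0⊥ ⊗ p0⊥) ⊗ (p1⊥ ⊗ p0⊥)))
  [Ax]  ⊢ p2, p2⊥
  [⊗]  ⊢ p0, p0, p1, p0, ((p0⊥ ⊗ p0⊥) ⊗ (p1⊥ ⊗ p0⊥))
    [⊗]  ⊢ p0, p0, (p0⊥ ⊗ p0⊥)
      [Ax]  ⊢ p0, p0⊥
      [Ax]  ⊢ p0, p0⊥
    [⊗]  ⊢ p1, p0, (p1⊥ ⊗ p0⊥)
      [Ax]  ⊢ p1, p1⊥
      [Ax]  ⊢ p0, p0⊥

Result: YES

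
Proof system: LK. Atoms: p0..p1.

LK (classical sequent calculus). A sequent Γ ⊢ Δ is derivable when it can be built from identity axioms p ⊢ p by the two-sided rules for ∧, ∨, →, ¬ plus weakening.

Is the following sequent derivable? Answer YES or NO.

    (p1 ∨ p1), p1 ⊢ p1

Derivation (root first):
[WL] (p1 ∨ p1), p1 ⊢ p1
  [∨L] (p1 ∨ p1) ⊢ p1
    [Ax] p1 ⊢ p1
    [Ax] p1 ⊢ p1

Result: YES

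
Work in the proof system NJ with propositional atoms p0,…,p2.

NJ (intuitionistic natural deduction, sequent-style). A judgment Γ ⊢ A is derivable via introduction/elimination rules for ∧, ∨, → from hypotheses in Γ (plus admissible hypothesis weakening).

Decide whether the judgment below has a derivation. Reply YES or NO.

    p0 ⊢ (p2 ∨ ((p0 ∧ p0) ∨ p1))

Derivation trace:
[∨I₂] p0 ⊢ (p2 ∨ ((p0 ∧ p0) ∨ p1))
  [∨I₁] p0 ⊢ ((p0 ∧ p0) ∨ p1)
    [∧I] p0 ⊢ (p0 ∧ p0)
      [Ax] p0 ⊢ p0
      [Ax] p0 ⊢ p0

Result: YES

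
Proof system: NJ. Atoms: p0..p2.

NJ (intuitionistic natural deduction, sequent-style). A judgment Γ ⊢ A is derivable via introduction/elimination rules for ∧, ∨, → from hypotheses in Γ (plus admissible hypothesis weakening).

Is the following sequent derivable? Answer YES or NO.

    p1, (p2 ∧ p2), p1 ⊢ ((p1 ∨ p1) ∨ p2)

Proof tree:
[∨I₁] p1, (p2 ∧ p2), p1 ⊢ ((p1 ∨ p1) ∨ p2)
  [Wk] p1, (p2 ∧ p2), p1 ⊢ (p1 ∨ p1)
    [∨I₁] p1, (p2 ∧ p2) ⊢ (p1 ∨ p1)
      [Wk] p1, (p2 ∧ p2) ⊢ p1
        [Ax] p1 ⊢ p1

Result: YES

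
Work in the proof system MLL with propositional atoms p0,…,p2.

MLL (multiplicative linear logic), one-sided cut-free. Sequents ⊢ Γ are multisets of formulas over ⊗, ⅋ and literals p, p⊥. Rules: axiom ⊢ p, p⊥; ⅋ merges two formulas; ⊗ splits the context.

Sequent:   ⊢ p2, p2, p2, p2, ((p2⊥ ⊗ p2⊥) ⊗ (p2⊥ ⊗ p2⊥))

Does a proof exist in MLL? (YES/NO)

Derivation trace:
[⊗]  ⊢ p2, p2, p2, p2, ((p2⊥ ⊗ p2⊥) ⊗ (p2⊥ ⊗ p2⊥))
  [⊗]  ⊢ p2, p2, (p2⊥ ⊗ p2⊥)
    [Ax]  ⊢ p2, p2⊥
    [Ax]  ⊢ p2, p2⊥
  [⊗]  ⊢ p2, p2, (p2⊥ ⊗ p2⊥)
    [Ax]  ⊢ p2, p2⊥
    [Ax]  ⊢ p2, p2⊥

Result: YES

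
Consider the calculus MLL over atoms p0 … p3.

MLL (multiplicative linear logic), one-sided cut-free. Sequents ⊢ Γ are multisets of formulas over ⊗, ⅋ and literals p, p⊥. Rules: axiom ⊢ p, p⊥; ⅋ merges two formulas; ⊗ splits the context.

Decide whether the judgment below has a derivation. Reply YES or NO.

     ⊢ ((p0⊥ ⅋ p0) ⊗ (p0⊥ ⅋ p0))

Derivation (root first):
[⊗]  ⊢ ((p0⊥ ⅋ p0) ⊗ (p0⊥ ⅋ p0))
  [⅋]  ⊢ (p0⊥ ⅋ p0)
    [Ax]  ⊢ p0, p0⊥
  [⅋]  ⊢ (p0⊥ ⅋ p0)
    [Ax]  ⊢ p0, p0⊥

Result: YES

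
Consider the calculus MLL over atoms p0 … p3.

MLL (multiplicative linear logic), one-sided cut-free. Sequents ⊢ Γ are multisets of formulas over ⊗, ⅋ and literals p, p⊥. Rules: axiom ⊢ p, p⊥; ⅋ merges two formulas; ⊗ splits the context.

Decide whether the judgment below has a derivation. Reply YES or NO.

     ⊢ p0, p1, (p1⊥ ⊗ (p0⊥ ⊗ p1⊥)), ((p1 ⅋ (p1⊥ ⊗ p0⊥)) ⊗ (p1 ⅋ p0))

Derivation trace:
[⊗]  ⊢ p0, p1, (p1⊥ ⊗ (p0⊥ ⊗ p1⊥)), ((p1 ⅋ (p1⊥ ⊗ p0⊥)) ⊗ (p1 ⅋ p0))
  [⅋]  ⊢ p0, (p1 ⅋ (p1⊥ ⊗ p0⊥))
    [⊗]  ⊢ p1, p0, (p1⊥ ⊗ p0⊥)
      [Ax]  ⊢ p1, p1⊥
      [Ax]  ⊢ p0, p0⊥
  [⅋]  ⊢ p1, (p1⊥ ⊗ (p0⊥ ⊗ p1⊥)), (p1 ⅋ p0)
    [⊗]  ⊢ p1, p0, p1, (p1⊥ ⊗ (p0⊥ ⊗ p1⊥))
      [Ax]  ⊢ p1, p1⊥
      [⊗]  ⊢ p0, p1, (p0⊥ ⊗ p1⊥)
        [Ax]  ⊢ p0, p0⊥
        [Ax]  ⊢ p1, p1⊥

Result: YES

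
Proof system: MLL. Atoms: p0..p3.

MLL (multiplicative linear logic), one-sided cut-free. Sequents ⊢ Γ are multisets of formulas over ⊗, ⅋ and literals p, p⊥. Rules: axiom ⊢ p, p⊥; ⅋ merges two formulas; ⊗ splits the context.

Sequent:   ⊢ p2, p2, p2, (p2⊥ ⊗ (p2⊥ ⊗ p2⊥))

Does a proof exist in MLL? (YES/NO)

Proof tree:
[⊗]  ⊢ p2, p2, p2, (p2⊥ ⊗ (p2⊥ ⊗ p2⊥))
  [Ax]  ⊢ p2, p2⊥
  [⊗]  ⊢ p2, p2, (p2⊥ ⊗ p2⊥)
    [Ax]  ⊢ p2, p2⊥
    [Ax]  ⊢ p2, p2⊥

Result: YES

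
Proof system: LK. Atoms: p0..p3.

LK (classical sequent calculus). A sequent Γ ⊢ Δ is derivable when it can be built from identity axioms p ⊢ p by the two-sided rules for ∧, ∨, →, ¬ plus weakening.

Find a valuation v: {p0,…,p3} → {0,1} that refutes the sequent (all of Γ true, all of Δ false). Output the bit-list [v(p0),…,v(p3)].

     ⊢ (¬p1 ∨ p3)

Enumerate valuations to refute Γ ⊢ Δ:
  v=0000: Γ:[] Δ:[(¬p1 ∨ p3)=T] refutes=False
  v=0001: Γ:[] Δ:[(¬p1 ∨ p3)=T] refutes=False
  v=0010: Γ:[] Δ:[(¬p1 ∨ p3)=T] refutes=False
  v=0011: Γ:[] Δ:[(¬p1 ∨ p3)=T] refutes=False
  v=0100: Γ:[] Δ:[(¬p1 ∨ p3)=F] refutes=True  ← countermodel

Result: [0, 1, 0, 0]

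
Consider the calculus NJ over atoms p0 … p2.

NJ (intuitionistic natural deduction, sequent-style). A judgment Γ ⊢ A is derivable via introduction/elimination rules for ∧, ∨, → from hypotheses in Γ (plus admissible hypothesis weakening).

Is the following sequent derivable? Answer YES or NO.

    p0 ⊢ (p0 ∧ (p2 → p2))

Derivation (root first):
[∧I] p0 ⊢ (p0 ∧ (p2 → p2))
  [Ax] p0 ⊢ p0
  [→I]  ⊢ (p2 → p2)
    [Ax] p2 ⊢ p2

Result: YES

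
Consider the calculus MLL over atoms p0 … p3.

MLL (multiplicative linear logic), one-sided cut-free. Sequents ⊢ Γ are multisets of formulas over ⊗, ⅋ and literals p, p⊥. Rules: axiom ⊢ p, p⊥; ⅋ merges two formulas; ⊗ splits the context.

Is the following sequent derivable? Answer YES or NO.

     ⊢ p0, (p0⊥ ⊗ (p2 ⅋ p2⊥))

Derivation (root first):
[⊗]  ⊢ p0, (p0⊥ ⊗ (p2 ⅋ p2⊥))
  [Ax]  ⊢ p0, p0⊥
  [⅋]  ⊢ (p2 ⅋ p2⊥)
    [Ax]  ⊢ p2, p2⊥

Result: YES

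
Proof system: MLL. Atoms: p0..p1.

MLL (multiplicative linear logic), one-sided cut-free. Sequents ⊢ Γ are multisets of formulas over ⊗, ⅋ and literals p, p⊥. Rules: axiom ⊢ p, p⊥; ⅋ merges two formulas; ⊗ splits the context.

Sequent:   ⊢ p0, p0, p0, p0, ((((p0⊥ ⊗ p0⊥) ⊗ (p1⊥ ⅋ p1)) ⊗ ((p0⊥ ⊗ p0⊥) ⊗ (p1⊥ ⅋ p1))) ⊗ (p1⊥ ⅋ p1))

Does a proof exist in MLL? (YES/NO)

Derivation (root first):
[⊗]  ⊢ p0, p0, p0, p0, ((((p0⊥ ⊗ p0⊥) ⊗ (p1⊥ ⅋ p1)) ⊗ ((p0⊥ ⊗ p0⊥) ⊗ (p1⊥ ⅋ p1))) ⊗ (p1⊥ ⅋ p1))
  [⊗]  ⊢ p0, p0, p0, p0, (((p0⊥ ⊗ p0⊥) ⊗ (p1⊥ ⅋ p1)) ⊗ ((p0⊥ ⊗ p0⊥) ⊗ (p1⊥ ⅋ p1)))
    [⊗]  ⊢ p0, p0, ((p0⊥ ⊗ p0⊥) ⊗ (p1⊥ ⅋ p1))
      [⊗]  ⊢ p0, p0, (p0⊥ ⊗ p0⊥)
        [Ax]  ⊢ p0, p0⊥
        [Ax]  ⊢ p0, p0⊥
      [⅋]  ⊢ (p1⊥ ⅋ p1)
        [Ax]  ⊢ p1, p1⊥
    [⊗]  ⊢ p0, p0, ((p0⊥ ⊗ p0⊥) ⊗ (p1⊥ ⅋ p1))
      [⊗]  ⊢ p0, p0, (p0⊥ ⊗ p0⊥)
        [Ax]  ⊢ p0, p0⊥
        [Ax]  ⊢ p0, p0⊥
      [⅋]  ⊢ (p1⊥ ⅋ p1)
        [Ax]  ⊢ p1, p1⊥
  [⅋]  ⊢ (p1⊥ ⅋ p1)
    [Ax]  ⊢ p1, p1⊥

Result: YES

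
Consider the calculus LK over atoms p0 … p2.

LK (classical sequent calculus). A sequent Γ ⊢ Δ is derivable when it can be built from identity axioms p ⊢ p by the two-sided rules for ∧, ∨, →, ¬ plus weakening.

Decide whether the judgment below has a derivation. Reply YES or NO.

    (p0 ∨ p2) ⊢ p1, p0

Search for a countermodel by truth-table:
  v=000: Γ:[(p0 ∨ p2)=F] Δ:[p1=F, p0=F] refutes=False
  v=001: Γ:[(p0 ∨ p2)=T] Δ:[p1=F, p0=F] refutes=True  ← countermodel

Result: NO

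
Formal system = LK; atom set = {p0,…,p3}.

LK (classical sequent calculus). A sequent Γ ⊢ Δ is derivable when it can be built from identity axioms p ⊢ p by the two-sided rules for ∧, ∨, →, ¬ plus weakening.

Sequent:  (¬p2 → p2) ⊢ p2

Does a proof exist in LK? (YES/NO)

Derivation trace:
[→L] (¬p2 → p2) ⊢ p2
  [¬R]  ⊢ p2, ¬p2
    [Ax] p2 ⊢ p2
  [Ax] p2 ⊢ p2

Result: YES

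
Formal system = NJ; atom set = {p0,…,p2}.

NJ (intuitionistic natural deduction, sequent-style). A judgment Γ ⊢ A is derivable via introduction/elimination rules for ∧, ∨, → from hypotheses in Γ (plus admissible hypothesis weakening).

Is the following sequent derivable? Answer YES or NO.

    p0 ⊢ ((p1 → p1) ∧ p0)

Derivation trace:
[∧I] p0 ⊢ ((p1 → p1) ∧ p0)
  [→I]  ⊢ (p1 → p1)
    [Ax] p1 ⊢ p1
  [Ax] p0 ⊢ p0

Result: YES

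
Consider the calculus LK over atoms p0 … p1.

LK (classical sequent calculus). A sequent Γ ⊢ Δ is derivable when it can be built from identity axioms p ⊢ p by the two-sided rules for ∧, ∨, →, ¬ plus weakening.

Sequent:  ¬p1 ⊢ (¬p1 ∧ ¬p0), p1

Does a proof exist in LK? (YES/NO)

Search for a countermodel by truth-table:
  v=00: Γ:[¬p1=T] Δ:[(¬p1 ∧ ¬p0)=T, p1=F] refutes=False
  v=01: Γ:[¬p1=F] Δ:[(¬p1 ∧ ¬p0)=F, p1=T] refutes=False
  v=10: Γ:[¬p1=T] Δ:[(¬p1 ∧ ¬p0)=F, p1=F] refutes=True  ← countermodel

Result: NO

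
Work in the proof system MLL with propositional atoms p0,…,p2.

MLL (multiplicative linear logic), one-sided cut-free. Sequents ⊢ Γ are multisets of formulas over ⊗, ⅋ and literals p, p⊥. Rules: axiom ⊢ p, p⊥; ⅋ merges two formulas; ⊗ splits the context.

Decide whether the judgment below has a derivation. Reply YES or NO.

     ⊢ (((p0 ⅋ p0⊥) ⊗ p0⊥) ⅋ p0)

Derivation trace:
[⅋]  ⊢ (((p0 ⅋ p0⊥) ⊗ p0⊥) ⅋ p0)
  [⊗]  ⊢ p0, ((p0 ⅋ p0⊥) ⊗ p0⊥)
    [⅋]  ⊢ (p0 ⅋ p0⊥)
      [Ax]  ⊢ p0, p0⊥
    [Ax]  ⊢ p0, p0⊥

Result: YES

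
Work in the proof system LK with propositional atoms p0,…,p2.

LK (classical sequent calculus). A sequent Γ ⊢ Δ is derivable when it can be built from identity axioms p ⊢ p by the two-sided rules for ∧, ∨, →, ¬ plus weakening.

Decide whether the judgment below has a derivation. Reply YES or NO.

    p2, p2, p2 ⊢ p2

Derivation (root first):
[WL] p2, p2, p2 ⊢ p2
  [WL] p2, p2 ⊢ p2
    [Ax] p2 ⊢ p2

Result: YES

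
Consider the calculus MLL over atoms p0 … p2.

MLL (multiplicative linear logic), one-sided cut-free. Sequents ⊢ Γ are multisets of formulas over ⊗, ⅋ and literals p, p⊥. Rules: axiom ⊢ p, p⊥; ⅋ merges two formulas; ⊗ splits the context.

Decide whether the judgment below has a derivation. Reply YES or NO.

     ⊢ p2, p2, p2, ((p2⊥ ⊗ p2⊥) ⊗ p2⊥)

Proof tree:
[⊗]  ⊢ p2, p2, p2, ((p2⊥ ⊗ p2⊥) ⊗ p2⊥)
  [⊗]  ⊢ p2, p2, (p2⊥ ⊗ p2⊥)
    [Ax]  ⊢ p2, p2⊥
    [Ax]  ⊢ p2, p2⊥
  [Ax]  ⊢ p2, p2⊥

Result: YES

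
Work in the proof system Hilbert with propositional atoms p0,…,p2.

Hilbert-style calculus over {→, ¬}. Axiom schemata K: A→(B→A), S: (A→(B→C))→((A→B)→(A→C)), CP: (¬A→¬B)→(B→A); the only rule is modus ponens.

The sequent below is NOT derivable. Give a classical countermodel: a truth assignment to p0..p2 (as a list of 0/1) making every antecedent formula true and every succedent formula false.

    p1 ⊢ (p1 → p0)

Truth-table refutation:
  v=000: Γ:[p1=F] Δ:[(p1 → p0)=T] refutes=False
  v=001: Γ:[p1=F] Δ:[(p1 → p0)=T] refutes=False
  v=010: Γ:[p1=T] Δ:[(p1 → p0)=F] refutes=True  ← countermodel

Result: [0, 1, 0]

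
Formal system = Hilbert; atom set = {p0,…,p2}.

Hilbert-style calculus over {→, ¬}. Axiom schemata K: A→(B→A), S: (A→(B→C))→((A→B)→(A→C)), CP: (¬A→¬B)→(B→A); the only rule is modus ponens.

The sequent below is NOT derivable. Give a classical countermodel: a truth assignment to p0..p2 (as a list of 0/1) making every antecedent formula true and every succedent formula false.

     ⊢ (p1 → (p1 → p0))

Truth-table refutation:
  v=000: Γ:[] Δ:[(p1 → (p1 → p0))=T] refutes=False
  v=001: Γ:[] Δ:[(p1 → (p1 → p0))=T] refutes=False
  v=010: Γ:[] Δ:[(p1 → (p1 → p0))=F] refutes=True  ← countermodel

Result: [0, 1, 0]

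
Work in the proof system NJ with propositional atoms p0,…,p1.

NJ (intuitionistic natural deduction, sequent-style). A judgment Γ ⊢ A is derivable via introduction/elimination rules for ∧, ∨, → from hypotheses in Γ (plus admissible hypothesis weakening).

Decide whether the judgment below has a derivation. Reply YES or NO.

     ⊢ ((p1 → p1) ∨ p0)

Proof tree:
[∨I₁]  ⊢ ((p1 → p1) ∨ p0)
  [→I]  ⊢ (p1 → p1)
    [Ax] p1 ⊢ p1

Result: YES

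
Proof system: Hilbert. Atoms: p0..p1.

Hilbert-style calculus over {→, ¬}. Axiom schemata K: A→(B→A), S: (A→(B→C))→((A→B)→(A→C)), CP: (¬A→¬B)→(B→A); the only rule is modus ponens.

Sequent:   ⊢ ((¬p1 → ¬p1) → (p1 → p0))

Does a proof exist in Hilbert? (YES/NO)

Search for a countermodel by truth-table:
  v=00: Γ:[] Δ:[((¬p1 → ¬p1) → (p1 → p0))=T] refutes=False
  v=01: Γ:[] Δ:[((¬p1 → ¬p1) → (p1 → p0))=F] refutes=True  ← countermodel

Result: NO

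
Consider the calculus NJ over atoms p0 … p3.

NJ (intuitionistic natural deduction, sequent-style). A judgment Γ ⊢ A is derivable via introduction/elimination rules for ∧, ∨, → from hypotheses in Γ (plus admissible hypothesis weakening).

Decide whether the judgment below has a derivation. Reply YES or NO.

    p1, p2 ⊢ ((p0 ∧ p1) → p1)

Proof tree:
[Wk] p1, p2 ⊢ ((p0 ∧ p1) → p1)
  [→I] p1 ⊢ ((p0 ∧ p1) → p1)
    [Wk] p1, (p0 ∧ p1) ⊢ p1
      [Ax] p1 ⊢ p1

Result: YES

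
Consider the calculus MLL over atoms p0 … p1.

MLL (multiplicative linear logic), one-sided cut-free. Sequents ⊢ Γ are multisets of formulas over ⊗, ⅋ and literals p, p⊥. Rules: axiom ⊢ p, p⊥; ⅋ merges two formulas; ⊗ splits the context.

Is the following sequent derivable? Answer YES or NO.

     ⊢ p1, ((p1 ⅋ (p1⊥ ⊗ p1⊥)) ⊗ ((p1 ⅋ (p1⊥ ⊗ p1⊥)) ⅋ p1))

Derivation (root first):
[⊗]  ⊢ p1, ((p1 ⅋ (p1⊥ ⊗ p1⊥)) ⊗ ((p1 ⅋ (p1⊥ ⊗ p1⊥)) ⅋ p1))
  [⅋]  ⊢ p1, (p1 ⅋ (p1⊥ ⊗ p1⊥))
    [⊗]  ⊢ p1, p1, (p1⊥ ⊗ p1⊥)
      [Ax]  ⊢ p1, p1⊥
      [Ax]  ⊢ p1, p1⊥
  [⅋]  ⊢ ((p1 ⅋ (p1⊥ ⊗ p1⊥)) ⅋ p1)
    [⅋]  ⊢ p1, (p1 ⅋ (p1⊥ ⊗ p1⊥))
      [⊗]  ⊢ p1, p1, (p1⊥ ⊗ p1⊥)
        [Ax]  ⊢ p1, p1⊥
        [Ax]  ⊢ p1, p1⊥

Result: YES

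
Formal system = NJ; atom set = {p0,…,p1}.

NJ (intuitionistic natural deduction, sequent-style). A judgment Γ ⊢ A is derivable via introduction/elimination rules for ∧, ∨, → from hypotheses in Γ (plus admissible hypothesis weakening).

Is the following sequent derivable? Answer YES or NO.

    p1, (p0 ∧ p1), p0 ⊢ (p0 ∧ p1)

Derivation trace:
[∧I] p1, (p0 ∧ p1), p0 ⊢ (p0 ∧ p1)
  [Ax] p0 ⊢ p0
  [Wk] p1, p1, (p0 ∧ p1) ⊢ p1
    [Wk] p1, p1 ⊢ p1
      [Ax] p1 ⊢ p1

Result: YES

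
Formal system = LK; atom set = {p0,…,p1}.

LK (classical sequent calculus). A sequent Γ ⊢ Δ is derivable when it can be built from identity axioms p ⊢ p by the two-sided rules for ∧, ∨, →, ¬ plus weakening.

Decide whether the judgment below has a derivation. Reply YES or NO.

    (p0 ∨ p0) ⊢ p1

Search for a countermodel by truth-table:
  v=00: Γ:[(p0 ∨ p0)=F] Δ:[p1=F] refutes=False
  v=01: Γ:[(p0 ∨ p0)=F] Δ:[p1=T] refutes=False
  v=10: Γ:[(p0 ∨ p0)=T] Δ:[p1=F] refutes=True  ← countermodel

Result: NO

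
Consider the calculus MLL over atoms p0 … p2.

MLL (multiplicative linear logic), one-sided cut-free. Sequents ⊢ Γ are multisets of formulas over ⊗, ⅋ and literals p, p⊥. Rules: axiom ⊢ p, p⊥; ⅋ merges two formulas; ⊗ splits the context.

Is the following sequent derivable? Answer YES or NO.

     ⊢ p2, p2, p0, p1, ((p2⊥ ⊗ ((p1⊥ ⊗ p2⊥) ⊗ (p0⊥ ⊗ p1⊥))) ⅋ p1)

Derivation (root first):
[⅋]  ⊢ p2, p2, p0, p1, ((p2⊥ ⊗ ((p1⊥ ⊗ p2⊥) ⊗ (p0⊥ ⊗ p1⊥))) ⅋ p1)
  [⊗]  ⊢ p2, p1, p2, p0, p1, (p2⊥ ⊗ ((p1⊥ ⊗ p2⊥) ⊗ (p0⊥ ⊗ p1⊥)))
    [Ax]  ⊢ p2, p2⊥
    [⊗]  ⊢ p1, p2, p0, p1, ((p1⊥ ⊗ p2⊥) ⊗ (p0⊥ ⊗ p1⊥))
      [⊗]  ⊢ p1, p2, (p1⊥ ⊗ p2⊥)
        [Ax]  ⊢ p1, p1⊥
        [Ax]  ⊢ p2, p2⊥
      [⊗]  ⊢ p0, p1, (p0⊥ ⊗ p1⊥)
        [Ax]  ⊢ p0, p0⊥
        [Ax]  ⊢ p1, p1⊥

Result: YES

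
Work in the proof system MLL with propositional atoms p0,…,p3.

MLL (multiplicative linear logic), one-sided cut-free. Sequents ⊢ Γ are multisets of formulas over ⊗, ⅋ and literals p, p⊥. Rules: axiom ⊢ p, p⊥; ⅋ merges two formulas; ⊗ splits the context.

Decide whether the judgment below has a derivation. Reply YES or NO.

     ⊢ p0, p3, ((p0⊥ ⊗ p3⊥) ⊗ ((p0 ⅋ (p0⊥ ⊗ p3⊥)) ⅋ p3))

Proof tree:
[⊗]  ⊢ p0, p3, ((p0⊥ ⊗ p3⊥) ⊗ ((p0 ⅋ (p0⊥ ⊗ p3⊥)) ⅋ p3))
  [⊗]  ⊢ p0, p3, (p0⊥ ⊗ p3⊥)
    [Ax]  ⊢ p0, p0⊥
    [Ax]  ⊢ p3, p3⊥
  [⅋]  ⊢ ((p0 ⅋ (p0⊥ ⊗ p3⊥)) ⅋ p3)
    [⅋]  ⊢ p3, (p0 ⅋ (p0⊥ ⊗ p3⊥))
      [⊗]  ⊢ p0, p3, (p0⊥ ⊗ p3⊥)
        [Ax]  ⊢ p0, p0⊥
        [Ax]  ⊢ p3, p3⊥

Result: YES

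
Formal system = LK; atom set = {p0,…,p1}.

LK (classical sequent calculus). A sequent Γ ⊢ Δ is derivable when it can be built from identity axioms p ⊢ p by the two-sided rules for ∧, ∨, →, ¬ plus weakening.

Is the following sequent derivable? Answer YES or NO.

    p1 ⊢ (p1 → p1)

Derivation trace:
[WL] p1 ⊢ (p1 → p1)
  [→R]  ⊢ (p1 → p1)
    [Ax] p1 ⊢ p1

Result: YES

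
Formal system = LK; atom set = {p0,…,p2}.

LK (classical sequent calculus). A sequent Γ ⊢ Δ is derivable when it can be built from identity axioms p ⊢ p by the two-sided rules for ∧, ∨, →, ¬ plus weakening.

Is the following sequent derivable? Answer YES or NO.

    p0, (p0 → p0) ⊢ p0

Proof tree:
[→L] p0, (p0 → p0) ⊢ p0
  [Ax] p0 ⊢ p0
  [WL] p0, p0 ⊢ p0
    [Ax] p0 ⊢ p0

Result: YES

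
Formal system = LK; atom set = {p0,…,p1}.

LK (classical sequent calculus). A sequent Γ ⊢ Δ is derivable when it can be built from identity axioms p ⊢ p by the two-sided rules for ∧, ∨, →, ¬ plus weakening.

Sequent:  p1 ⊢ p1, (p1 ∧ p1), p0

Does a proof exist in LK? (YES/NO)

Derivation trace:
[WR] p1 ⊢ p1, (p1 ∧ p1), p0
  [∧R] p1 ⊢ p1, (p1 ∧ p1)
    [WR] p1 ⊢ p1, p1
      [Ax] p1 ⊢ p1
    [Ax] p1 ⊢ p1

Result: YES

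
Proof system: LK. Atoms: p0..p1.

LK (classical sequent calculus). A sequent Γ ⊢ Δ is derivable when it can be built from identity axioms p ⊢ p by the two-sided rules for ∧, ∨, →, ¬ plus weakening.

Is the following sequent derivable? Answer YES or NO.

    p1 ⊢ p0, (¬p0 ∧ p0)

Search for a countermodel by truth-table:
  v=00: Γ:[p1=F] Δ:[p0=F, (¬p0 ∧ p0)=F] refutes=False
  v=01: Γ:[p1=T] Δ:[p0=F, (¬p0 ∧ p0)=F] refutes=True  ← countermodel

Result: NO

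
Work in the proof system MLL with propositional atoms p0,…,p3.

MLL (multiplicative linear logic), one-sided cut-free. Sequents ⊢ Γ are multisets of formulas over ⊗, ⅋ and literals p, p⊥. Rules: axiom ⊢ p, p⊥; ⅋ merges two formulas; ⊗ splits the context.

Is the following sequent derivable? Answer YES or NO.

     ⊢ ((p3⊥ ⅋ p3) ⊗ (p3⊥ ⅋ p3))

Derivation trace:
[⊗]  ⊢ ((p3⊥ ⅋ p3) ⊗ (p3⊥ ⅋ p3))
  [⅋]  ⊢ (p3⊥ ⅋ p3)
    [Ax]  ⊢ p3, p3⊥
  [⅋]  ⊢ (p3⊥ ⅋ p3)
    [Ax]  ⊢ p3, p3⊥

Result: YES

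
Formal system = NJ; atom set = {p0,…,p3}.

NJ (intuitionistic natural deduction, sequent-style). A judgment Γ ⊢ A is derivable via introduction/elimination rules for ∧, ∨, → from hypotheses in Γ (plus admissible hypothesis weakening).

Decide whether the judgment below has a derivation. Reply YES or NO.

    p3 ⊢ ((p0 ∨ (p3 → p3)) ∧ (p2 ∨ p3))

Derivation trace:
[∧I] p3 ⊢ ((p0 ∨ (p3 → p3)) ∧ (p2 ∨ p3))
  [∨I₂]  ⊢ (p0 ∨ (p3 → p3))
    [→I]  ⊢ (p3 → p3)
      [Ax] p3 ⊢ p3
  [∨I₂] p3 ⊢ (p2 ∨ p3)
    [Ax] p3 ⊢ p3

Result: YES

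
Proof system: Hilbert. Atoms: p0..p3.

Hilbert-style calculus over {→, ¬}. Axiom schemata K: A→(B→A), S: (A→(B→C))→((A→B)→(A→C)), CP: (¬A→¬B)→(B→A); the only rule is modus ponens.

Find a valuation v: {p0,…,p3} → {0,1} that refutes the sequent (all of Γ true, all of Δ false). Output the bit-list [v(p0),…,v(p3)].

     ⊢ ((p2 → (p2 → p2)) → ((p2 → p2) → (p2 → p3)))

Truth-table refutation:
  v=0000: Γ:[] Δ:[((p2 → (p2 → p2)) → ((p2 → p2) → (p2 → p3)))=T] refutes=False
  v=0001: Γ:[] Δ:[((p2 → (p2 → p2)) → ((p2 → p2) → (p2 → p3)))=T] refutes=False
  v=0010: Γ:[] Δ:[((p2 → (p2 → p2)) → ((p2 → p2) → (p2 → p3)))=F] refutes=True  ← countermodel

Result: [0, 0, 1, 0]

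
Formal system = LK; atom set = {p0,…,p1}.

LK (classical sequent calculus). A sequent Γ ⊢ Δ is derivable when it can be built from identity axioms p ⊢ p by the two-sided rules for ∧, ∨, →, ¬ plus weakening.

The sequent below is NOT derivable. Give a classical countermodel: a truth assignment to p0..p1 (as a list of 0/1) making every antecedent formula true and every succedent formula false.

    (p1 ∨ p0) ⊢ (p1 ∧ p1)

Enumerate valuations to refute Γ ⊢ Δ:
  v=00: Γ:[(p1 ∨ p0)=F] Δ:[(p1 ∧ p1)=F] refutes=False
  v=01: Γ:[(p1 ∨ p0)=T] Δ:[(p1 ∧ p1)=T] refutes=False
  v=10: Γ:[(p1 ∨ p0)=T] Δ:[(p1 ∧ p1)=F] refutes=True  ← countermodel

Result: [1, 0]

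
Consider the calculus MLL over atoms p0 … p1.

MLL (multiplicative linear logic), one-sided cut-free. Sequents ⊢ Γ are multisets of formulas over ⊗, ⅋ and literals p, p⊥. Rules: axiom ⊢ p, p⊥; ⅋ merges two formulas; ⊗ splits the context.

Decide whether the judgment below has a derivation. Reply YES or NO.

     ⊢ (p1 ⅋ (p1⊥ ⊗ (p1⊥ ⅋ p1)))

Derivation (root first):
[⅋]  ⊢ (p1 ⅋ (p1⊥ ⊗ (p1⊥ ⅋ p1)))
  [⊗]  ⊢ p1, (p1⊥ ⊗ (p1⊥ ⅋ p1))
    [Ax]  ⊢ p1, p1⊥
    [⅋]  ⊢ (p1⊥ ⅋ p1)
      [Ax]  ⊢ p1, p1⊥

Result: YES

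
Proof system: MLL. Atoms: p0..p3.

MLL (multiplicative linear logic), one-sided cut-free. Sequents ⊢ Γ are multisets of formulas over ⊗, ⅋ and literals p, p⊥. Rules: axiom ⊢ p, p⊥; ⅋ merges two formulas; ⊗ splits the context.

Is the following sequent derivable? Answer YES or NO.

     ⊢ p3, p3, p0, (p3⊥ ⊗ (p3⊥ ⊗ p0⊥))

Derivation trace:
[⊗]  ⊢ p3, p3, p0, (p3⊥ ⊗ (p3⊥ ⊗ p0⊥))
  [Ax]  ⊢ p3, p3⊥
  [⊗]  ⊢ p3, p0, (p3⊥ ⊗ p0⊥)
    [Ax]  ⊢ p3, p3⊥
    [Ax]  ⊢ p0, p0⊥

Result: YES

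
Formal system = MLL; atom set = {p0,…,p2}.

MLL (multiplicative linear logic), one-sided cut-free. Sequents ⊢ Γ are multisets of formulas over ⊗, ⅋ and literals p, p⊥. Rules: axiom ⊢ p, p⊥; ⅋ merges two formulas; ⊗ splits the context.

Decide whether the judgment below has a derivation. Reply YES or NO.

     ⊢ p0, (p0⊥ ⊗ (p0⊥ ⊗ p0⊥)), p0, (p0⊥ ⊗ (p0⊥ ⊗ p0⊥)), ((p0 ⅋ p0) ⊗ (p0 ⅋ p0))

Proof tree:
[⊗]  ⊢ p0, (p0⊥ ⊗ (p0⊥ ⊗ p0⊥)), p0, (p0⊥ ⊗ (p0⊥ ⊗ p0⊥)), ((p0 ⅋ p0) ⊗ (p0 ⅋ p0))
  [⅋]  ⊢ p0, (p0⊥ ⊗ (p0⊥ ⊗ p0⊥)), (p0 ⅋ p0)
    [⊗]  ⊢ p0, p0, p0, (p0⊥ ⊗ (p0⊥ ⊗ p0⊥))
      [Ax]  ⊢ p0, p0⊥
      [⊗]  ⊢ p0, p0, (p0⊥ ⊗ p0⊥)
        [Ax]  ⊢ p0, p0⊥
        [Ax]  ⊢ p0, p0⊥
  [⅋]  ⊢ p0, (p0⊥ ⊗ (p0⊥ ⊗ p0⊥)), (p0 ⅋ p0)
    [⊗]  ⊢ p0, p0, p0, (p0⊥ ⊗ (p0⊥ ⊗ p0⊥))
      [Ax]  ⊢ p0, p0⊥
      [⊗]  ⊢ p0, p0, (p0⊥ ⊗ p0⊥)
        [Ax]  ⊢ p0, p0⊥
        [Ax]  ⊢ p0, p0⊥

Result: YES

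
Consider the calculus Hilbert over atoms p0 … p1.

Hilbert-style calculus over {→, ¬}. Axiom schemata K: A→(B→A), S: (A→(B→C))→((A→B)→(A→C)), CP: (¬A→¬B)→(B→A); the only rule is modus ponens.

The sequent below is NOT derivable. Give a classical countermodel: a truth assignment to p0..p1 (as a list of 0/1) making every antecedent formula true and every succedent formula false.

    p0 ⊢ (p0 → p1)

Search for a countermodel by truth-table:
  v=00: Γ:[p0=F] Δ:[(p0 → p1)=T] refutes=False
  v=01: Γ:[p0=F] Δ:[(p0 → p1)=T] refutes=False
  v=10: Γ:[p0=T] Δ:[(p0 → p1)=F] refutes=True  ← countermodel

Result: [1, 0]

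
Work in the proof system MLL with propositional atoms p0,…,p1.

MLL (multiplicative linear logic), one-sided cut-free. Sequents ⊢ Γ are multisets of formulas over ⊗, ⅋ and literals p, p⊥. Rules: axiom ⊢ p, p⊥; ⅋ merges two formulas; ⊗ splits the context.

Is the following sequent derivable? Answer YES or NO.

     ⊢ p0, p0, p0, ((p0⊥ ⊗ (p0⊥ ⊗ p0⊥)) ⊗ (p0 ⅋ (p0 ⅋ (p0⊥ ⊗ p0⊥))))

Proof tree:
[⊗]  ⊢ p0, p0, p0, ((p0⊥ ⊗ (p0⊥ ⊗ p0⊥)) ⊗ (p0 ⅋ (p0 ⅋ (p0⊥ ⊗ p0⊥))))
  [⊗]  ⊢ p0, p0, p0, (p0⊥ ⊗ (p0⊥ ⊗ p0⊥))
    [Ax]  ⊢ p0, p0⊥
    [⊗]  ⊢ p0, p0, (p0⊥ ⊗ p0⊥)
      [Ax]  ⊢ p0, p0⊥
      [Ax]  ⊢ p0, p0⊥
  [⅋]  ⊢ (p0 ⅋ (p0 ⅋ (p0⊥ ⊗ p0⊥)))
    [⅋]  ⊢ p0, (p0 ⅋ (p0⊥ ⊗ p0⊥))
      [⊗]  ⊢ p0, p0, (p0⊥ ⊗ p0⊥)
        [Ax]  ⊢ p0, p0⊥
        [Ax]  ⊢ p0, p0⊥

Result: YES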